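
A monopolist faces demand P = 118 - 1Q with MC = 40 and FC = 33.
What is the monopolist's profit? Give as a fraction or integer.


MR = MC: 118 - 2Q = 40
Q* = 39
P* = 118 - 1*39 = 79
Profit = (P* - MC)*Q* - FC
= (79 - 40)*39 - 33
= 39*39 - 33
= 1521 - 33 = 1488

1488


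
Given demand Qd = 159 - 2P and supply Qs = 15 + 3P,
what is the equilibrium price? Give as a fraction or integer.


At equilibrium, Qd = Qs.
159 - 2P = 15 + 3P
159 - 15 = 2P + 3P
144 = 5P
P* = 144/5 = 144/5

144/5


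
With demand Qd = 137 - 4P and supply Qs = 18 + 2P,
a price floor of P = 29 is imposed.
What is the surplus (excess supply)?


At P = 29:
Qd = 137 - 4*29 = 21
Qs = 18 + 2*29 = 76
Surplus = Qs - Qd = 76 - 21 = 55

55


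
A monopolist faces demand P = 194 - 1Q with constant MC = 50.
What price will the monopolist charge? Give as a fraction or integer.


MR = 194 - 2Q
Set MR = MC: 194 - 2Q = 50
Q* = 72
Substitute into demand:
P* = 194 - 1*72 = 122

122


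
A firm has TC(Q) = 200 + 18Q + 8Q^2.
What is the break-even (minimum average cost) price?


AC(Q) = 200/Q + 18 + 8Q
To minimize: dAC/dQ = -200/Q^2 + 8 = 0
Q^2 = 200/8 = 25
Q* = 5
Min AC = 200/5 + 18 + 8*5
Min AC = 40 + 18 + 40 = 98

98


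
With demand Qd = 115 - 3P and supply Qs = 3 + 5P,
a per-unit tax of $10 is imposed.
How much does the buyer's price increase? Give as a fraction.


With a per-unit tax, the buyer's price increase depends on relative slopes.
Supply slope: d = 5, Demand slope: b = 3
Buyer's price increase = d * tax / (b + d)
= 5 * 10 / (3 + 5)
= 50 / 8 = 25/4

25/4


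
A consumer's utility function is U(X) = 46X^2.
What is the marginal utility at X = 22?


MU = dU/dX = 46*2*X^(2-1)
MU = 92*X^1
At X = 22:
MU = 92 * 22^1
MU = 92 * 22 = 2024

2024


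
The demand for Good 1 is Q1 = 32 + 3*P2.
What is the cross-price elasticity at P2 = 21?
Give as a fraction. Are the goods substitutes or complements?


dQ1/dP2 = 3
At P2 = 21: Q1 = 32 + 3*21 = 95
Exy = (dQ1/dP2)(P2/Q1) = 3 * 21 / 95 = 63/95
Since Exy > 0, the goods are substitutes.

63/95 (substitutes)


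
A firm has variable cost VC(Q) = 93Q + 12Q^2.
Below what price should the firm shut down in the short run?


AVC(Q) = VC(Q)/Q = 93 + 12Q
AVC is increasing in Q, so minimum AVC is at Q -> 0+.
Min AVC = 93
The firm should shut down if P < 93.

93


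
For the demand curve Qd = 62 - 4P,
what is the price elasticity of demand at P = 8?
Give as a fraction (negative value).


dQ/dP = -4
At P = 8: Q = 62 - 4*8 = 30
E = (dQ/dP)(P/Q) = (-4)(8/30) = -16/15

-16/15


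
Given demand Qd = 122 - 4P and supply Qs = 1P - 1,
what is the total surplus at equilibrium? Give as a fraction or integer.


Find equilibrium: 122 - 4P = 1P - 1
122 + 1 = 5P
P* = 123/5 = 123/5
Q* = 1*123/5 - 1 = 118/5
Inverse demand: P = 61/2 - Q/4, so P_max = 61/2
Inverse supply: P = 1 + Q/1, so P_min = 1
CS = (1/2) * 118/5 * (61/2 - 123/5) = 3481/50
PS = (1/2) * 118/5 * (123/5 - 1) = 6962/25
TS = CS + PS = 3481/50 + 6962/25 = 3481/10

3481/10


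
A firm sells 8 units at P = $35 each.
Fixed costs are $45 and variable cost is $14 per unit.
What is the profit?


Total Revenue = P * Q = 35 * 8 = $280
Total Cost = FC + VC*Q = 45 + 14*8 = $157
Profit = TR - TC = 280 - 157 = $123

$123


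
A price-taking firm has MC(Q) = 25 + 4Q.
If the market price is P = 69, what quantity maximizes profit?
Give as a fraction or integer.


In perfect competition, profit is maximized where P = MC.
69 = 25 + 4Q
44 = 4Q
Q* = 44/4 = 11

11


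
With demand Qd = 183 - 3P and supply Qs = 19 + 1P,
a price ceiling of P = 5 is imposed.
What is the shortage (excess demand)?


At P = 5:
Qd = 183 - 3*5 = 168
Qs = 19 + 1*5 = 24
Shortage = Qd - Qs = 168 - 24 = 144

144


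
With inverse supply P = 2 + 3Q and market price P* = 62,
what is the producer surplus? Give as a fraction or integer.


Minimum supply price (at Q=0): P_min = 2
Quantity supplied at P* = 62:
Q* = (62 - 2)/3 = 20
PS = (1/2) * Q* * (P* - P_min)
PS = (1/2) * 20 * (62 - 2)
PS = (1/2) * 20 * 60 = 600

600


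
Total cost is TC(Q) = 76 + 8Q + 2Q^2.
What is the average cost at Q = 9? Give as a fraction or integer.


TC(9) = 76 + 8*9 + 2*9^2
TC(9) = 76 + 72 + 162 = 310
AC = TC/Q = 310/9 = 310/9

310/9


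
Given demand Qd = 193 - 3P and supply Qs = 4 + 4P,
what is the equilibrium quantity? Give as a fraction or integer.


First find equilibrium price:
193 - 3P = 4 + 4P
P* = 189/7 = 27
Then substitute into demand:
Q* = 193 - 3 * 27 = 112

112


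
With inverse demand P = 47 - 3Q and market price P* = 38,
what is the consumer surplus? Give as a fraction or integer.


Maximum willingness to pay (at Q=0): P_max = 47
Quantity demanded at P* = 38:
Q* = (47 - 38)/3 = 3
CS = (1/2) * Q* * (P_max - P*)
CS = (1/2) * 3 * (47 - 38)
CS = (1/2) * 3 * 9 = 27/2

27/2


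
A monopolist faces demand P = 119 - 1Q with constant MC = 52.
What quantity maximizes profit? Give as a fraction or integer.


TR = P*Q = (119 - 1Q)Q = 119Q - 1Q^2
MR = dTR/dQ = 119 - 2Q
Set MR = MC:
119 - 2Q = 52
67 = 2Q
Q* = 67/2 = 67/2

67/2


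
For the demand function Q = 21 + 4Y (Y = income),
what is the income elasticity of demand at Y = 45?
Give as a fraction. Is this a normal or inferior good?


dQ/dY = 4
At Y = 45: Q = 21 + 4*45 = 201
Ey = (dQ/dY)(Y/Q) = 4 * 45 / 201 = 60/67
Since Ey > 0, this is a normal good.

60/67 (normal good)


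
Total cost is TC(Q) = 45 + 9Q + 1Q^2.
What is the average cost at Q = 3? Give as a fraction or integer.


TC(3) = 45 + 9*3 + 1*3^2
TC(3) = 45 + 27 + 9 = 81
AC = TC/Q = 81/3 = 27

27


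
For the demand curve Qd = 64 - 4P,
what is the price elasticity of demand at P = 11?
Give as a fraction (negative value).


dQ/dP = -4
At P = 11: Q = 64 - 4*11 = 20
E = (dQ/dP)(P/Q) = (-4)(11/20) = -11/5

-11/5


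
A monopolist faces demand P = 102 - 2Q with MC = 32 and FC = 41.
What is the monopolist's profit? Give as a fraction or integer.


MR = MC: 102 - 4Q = 32
Q* = 35/2
P* = 102 - 2*35/2 = 67
Profit = (P* - MC)*Q* - FC
= (67 - 32)*35/2 - 41
= 35*35/2 - 41
= 1225/2 - 41 = 1143/2

1143/2


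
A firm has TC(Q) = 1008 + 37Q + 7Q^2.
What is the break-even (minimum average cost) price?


AC(Q) = 1008/Q + 37 + 7Q
To minimize: dAC/dQ = -1008/Q^2 + 7 = 0
Q^2 = 1008/7 = 144
Q* = 12
Min AC = 1008/12 + 37 + 7*12
Min AC = 84 + 37 + 84 = 205

205


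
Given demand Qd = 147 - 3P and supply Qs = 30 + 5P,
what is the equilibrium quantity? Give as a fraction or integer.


First find equilibrium price:
147 - 3P = 30 + 5P
P* = 117/8 = 117/8
Then substitute into demand:
Q* = 147 - 3 * 117/8 = 825/8

825/8


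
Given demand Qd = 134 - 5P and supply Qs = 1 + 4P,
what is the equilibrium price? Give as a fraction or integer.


At equilibrium, Qd = Qs.
134 - 5P = 1 + 4P
134 - 1 = 5P + 4P
133 = 9P
P* = 133/9 = 133/9

133/9


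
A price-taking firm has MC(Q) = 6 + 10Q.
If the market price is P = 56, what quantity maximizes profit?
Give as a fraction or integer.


In perfect competition, profit is maximized where P = MC.
56 = 6 + 10Q
50 = 10Q
Q* = 50/10 = 5

5


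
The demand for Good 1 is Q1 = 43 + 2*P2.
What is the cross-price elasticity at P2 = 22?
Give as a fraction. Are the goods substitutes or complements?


dQ1/dP2 = 2
At P2 = 22: Q1 = 43 + 2*22 = 87
Exy = (dQ1/dP2)(P2/Q1) = 2 * 22 / 87 = 44/87
Since Exy > 0, the goods are substitutes.

44/87 (substitutes)


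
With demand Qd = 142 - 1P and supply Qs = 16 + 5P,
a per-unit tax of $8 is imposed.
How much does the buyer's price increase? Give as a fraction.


With a per-unit tax, the buyer's price increase depends on relative slopes.
Supply slope: d = 5, Demand slope: b = 1
Buyer's price increase = d * tax / (b + d)
= 5 * 8 / (1 + 5)
= 40 / 6 = 20/3

20/3


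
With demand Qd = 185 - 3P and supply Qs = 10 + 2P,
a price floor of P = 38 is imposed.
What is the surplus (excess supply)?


At P = 38:
Qd = 185 - 3*38 = 71
Qs = 10 + 2*38 = 86
Surplus = Qs - Qd = 86 - 71 = 15

15


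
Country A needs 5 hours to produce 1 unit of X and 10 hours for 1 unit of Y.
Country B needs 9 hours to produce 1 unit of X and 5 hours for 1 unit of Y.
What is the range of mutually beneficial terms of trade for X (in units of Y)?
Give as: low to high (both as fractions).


Opportunity cost of X for Country A = hours_X / hours_Y = 5/10 = 1/2 units of Y
Opportunity cost of X for Country B = hours_X / hours_Y = 9/5 = 9/5 units of Y
Terms of trade must be between the two opportunity costs.
Range: 1/2 to 9/5

1/2 to 9/5


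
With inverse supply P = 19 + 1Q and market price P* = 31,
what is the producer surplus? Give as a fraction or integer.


Minimum supply price (at Q=0): P_min = 19
Quantity supplied at P* = 31:
Q* = (31 - 19)/1 = 12
PS = (1/2) * Q* * (P* - P_min)
PS = (1/2) * 12 * (31 - 19)
PS = (1/2) * 12 * 12 = 72

72


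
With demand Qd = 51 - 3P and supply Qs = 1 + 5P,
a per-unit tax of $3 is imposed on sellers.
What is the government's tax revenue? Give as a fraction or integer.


With tax on sellers, new supply: Qs' = 1 + 5(P - 3)
= 5P - 14
New equilibrium quantity:
Q_new = 213/8
Tax revenue = tax * Q_new = 3 * 213/8 = 639/8

639/8


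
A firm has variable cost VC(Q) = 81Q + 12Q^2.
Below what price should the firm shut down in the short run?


AVC(Q) = VC(Q)/Q = 81 + 12Q
AVC is increasing in Q, so minimum AVC is at Q -> 0+.
Min AVC = 81
The firm should shut down if P < 81.

81


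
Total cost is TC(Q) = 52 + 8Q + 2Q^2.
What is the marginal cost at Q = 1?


MC = dTC/dQ = 8 + 2*2*Q
At Q = 1:
MC = 8 + 4*1
MC = 8 + 4 = 12

12


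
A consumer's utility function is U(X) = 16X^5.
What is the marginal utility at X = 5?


MU = dU/dX = 16*5*X^(5-1)
MU = 80*X^4
At X = 5:
MU = 80 * 5^4
MU = 80 * 625 = 50000

50000


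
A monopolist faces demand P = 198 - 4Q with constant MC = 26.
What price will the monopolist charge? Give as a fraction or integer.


MR = 198 - 8Q
Set MR = MC: 198 - 8Q = 26
Q* = 43/2
Substitute into demand:
P* = 198 - 4*43/2 = 112

112


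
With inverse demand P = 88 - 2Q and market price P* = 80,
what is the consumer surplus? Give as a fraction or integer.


Maximum willingness to pay (at Q=0): P_max = 88
Quantity demanded at P* = 80:
Q* = (88 - 80)/2 = 4
CS = (1/2) * Q* * (P_max - P*)
CS = (1/2) * 4 * (88 - 80)
CS = (1/2) * 4 * 8 = 16

16


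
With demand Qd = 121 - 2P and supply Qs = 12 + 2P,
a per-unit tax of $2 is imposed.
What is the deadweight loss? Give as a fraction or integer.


Pre-tax equilibrium quantity: Q* = 133/2
Post-tax equilibrium quantity: Q_tax = 129/2
Reduction in quantity: Q* - Q_tax = 2
DWL = (1/2) * tax * (Q* - Q_tax)
DWL = (1/2) * 2 * 2 = 2

2


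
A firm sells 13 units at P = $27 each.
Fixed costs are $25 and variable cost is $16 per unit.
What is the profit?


Total Revenue = P * Q = 27 * 13 = $351
Total Cost = FC + VC*Q = 25 + 16*13 = $233
Profit = TR - TC = 351 - 233 = $118

$118


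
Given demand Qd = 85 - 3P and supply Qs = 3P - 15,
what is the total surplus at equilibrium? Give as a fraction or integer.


Find equilibrium: 85 - 3P = 3P - 15
85 + 15 = 6P
P* = 100/6 = 50/3
Q* = 3*50/3 - 15 = 35
Inverse demand: P = 85/3 - Q/3, so P_max = 85/3
Inverse supply: P = 5 + Q/3, so P_min = 5
CS = (1/2) * 35 * (85/3 - 50/3) = 1225/6
PS = (1/2) * 35 * (50/3 - 5) = 1225/6
TS = CS + PS = 1225/6 + 1225/6 = 1225/3

1225/3


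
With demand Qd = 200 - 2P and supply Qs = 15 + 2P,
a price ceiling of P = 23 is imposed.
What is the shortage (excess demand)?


At P = 23:
Qd = 200 - 2*23 = 154
Qs = 15 + 2*23 = 61
Shortage = Qd - Qs = 154 - 61 = 93

93


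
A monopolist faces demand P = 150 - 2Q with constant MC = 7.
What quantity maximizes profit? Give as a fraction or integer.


TR = P*Q = (150 - 2Q)Q = 150Q - 2Q^2
MR = dTR/dQ = 150 - 4Q
Set MR = MC:
150 - 4Q = 7
143 = 4Q
Q* = 143/4 = 143/4

143/4


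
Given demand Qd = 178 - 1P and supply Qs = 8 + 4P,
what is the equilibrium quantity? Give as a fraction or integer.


First find equilibrium price:
178 - 1P = 8 + 4P
P* = 170/5 = 34
Then substitute into demand:
Q* = 178 - 1 * 34 = 144

144


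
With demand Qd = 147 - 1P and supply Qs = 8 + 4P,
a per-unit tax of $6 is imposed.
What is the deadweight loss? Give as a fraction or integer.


Pre-tax equilibrium quantity: Q* = 596/5
Post-tax equilibrium quantity: Q_tax = 572/5
Reduction in quantity: Q* - Q_tax = 24/5
DWL = (1/2) * tax * (Q* - Q_tax)
DWL = (1/2) * 6 * 24/5 = 72/5

72/5


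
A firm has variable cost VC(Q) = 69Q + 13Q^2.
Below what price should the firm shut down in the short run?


AVC(Q) = VC(Q)/Q = 69 + 13Q
AVC is increasing in Q, so minimum AVC is at Q -> 0+.
Min AVC = 69
The firm should shut down if P < 69.

69


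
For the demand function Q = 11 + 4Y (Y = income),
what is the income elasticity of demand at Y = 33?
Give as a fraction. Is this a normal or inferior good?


dQ/dY = 4
At Y = 33: Q = 11 + 4*33 = 143
Ey = (dQ/dY)(Y/Q) = 4 * 33 / 143 = 12/13
Since Ey > 0, this is a normal good.

12/13 (normal good)


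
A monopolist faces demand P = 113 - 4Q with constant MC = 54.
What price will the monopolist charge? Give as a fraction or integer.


MR = 113 - 8Q
Set MR = MC: 113 - 8Q = 54
Q* = 59/8
Substitute into demand:
P* = 113 - 4*59/8 = 167/2

167/2


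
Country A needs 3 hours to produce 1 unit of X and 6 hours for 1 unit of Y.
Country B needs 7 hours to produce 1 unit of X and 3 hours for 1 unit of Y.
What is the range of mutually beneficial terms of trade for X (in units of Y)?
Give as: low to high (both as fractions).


Opportunity cost of X for Country A = hours_X / hours_Y = 3/6 = 1/2 units of Y
Opportunity cost of X for Country B = hours_X / hours_Y = 7/3 = 7/3 units of Y
Terms of trade must be between the two opportunity costs.
Range: 1/2 to 7/3

1/2 to 7/3


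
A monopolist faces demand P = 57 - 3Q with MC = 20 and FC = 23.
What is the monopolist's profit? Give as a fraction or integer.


MR = MC: 57 - 6Q = 20
Q* = 37/6
P* = 57 - 3*37/6 = 77/2
Profit = (P* - MC)*Q* - FC
= (77/2 - 20)*37/6 - 23
= 37/2*37/6 - 23
= 1369/12 - 23 = 1093/12

1093/12


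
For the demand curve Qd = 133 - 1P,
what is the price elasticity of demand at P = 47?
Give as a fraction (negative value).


dQ/dP = -1
At P = 47: Q = 133 - 1*47 = 86
E = (dQ/dP)(P/Q) = (-1)(47/86) = -47/86

-47/86


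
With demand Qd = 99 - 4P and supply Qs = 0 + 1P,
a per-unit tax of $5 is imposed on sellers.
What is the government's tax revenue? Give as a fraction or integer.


With tax on sellers, new supply: Qs' = 0 + 1(P - 5)
= 1P - 5
New equilibrium quantity:
Q_new = 79/5
Tax revenue = tax * Q_new = 5 * 79/5 = 79

79


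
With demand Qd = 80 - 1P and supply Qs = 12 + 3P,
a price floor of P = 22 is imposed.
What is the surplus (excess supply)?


At P = 22:
Qd = 80 - 1*22 = 58
Qs = 12 + 3*22 = 78
Surplus = Qs - Qd = 78 - 58 = 20

20


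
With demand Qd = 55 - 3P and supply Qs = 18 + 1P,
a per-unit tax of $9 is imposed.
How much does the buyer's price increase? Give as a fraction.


With a per-unit tax, the buyer's price increase depends on relative slopes.
Supply slope: d = 1, Demand slope: b = 3
Buyer's price increase = d * tax / (b + d)
= 1 * 9 / (3 + 1)
= 9 / 4 = 9/4

9/4


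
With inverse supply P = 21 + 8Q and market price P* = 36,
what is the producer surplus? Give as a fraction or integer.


Minimum supply price (at Q=0): P_min = 21
Quantity supplied at P* = 36:
Q* = (36 - 21)/8 = 15/8
PS = (1/2) * Q* * (P* - P_min)
PS = (1/2) * 15/8 * (36 - 21)
PS = (1/2) * 15/8 * 15 = 225/16

225/16


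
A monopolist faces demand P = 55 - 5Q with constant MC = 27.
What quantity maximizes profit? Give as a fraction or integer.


TR = P*Q = (55 - 5Q)Q = 55Q - 5Q^2
MR = dTR/dQ = 55 - 10Q
Set MR = MC:
55 - 10Q = 27
28 = 10Q
Q* = 28/10 = 14/5

14/5


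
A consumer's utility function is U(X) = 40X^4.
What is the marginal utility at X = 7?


MU = dU/dX = 40*4*X^(4-1)
MU = 160*X^3
At X = 7:
MU = 160 * 7^3
MU = 160 * 343 = 54880

54880


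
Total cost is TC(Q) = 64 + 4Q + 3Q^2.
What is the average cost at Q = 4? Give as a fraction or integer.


TC(4) = 64 + 4*4 + 3*4^2
TC(4) = 64 + 16 + 48 = 128
AC = TC/Q = 128/4 = 32

32


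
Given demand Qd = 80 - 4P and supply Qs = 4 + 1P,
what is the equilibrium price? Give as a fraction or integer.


At equilibrium, Qd = Qs.
80 - 4P = 4 + 1P
80 - 4 = 4P + 1P
76 = 5P
P* = 76/5 = 76/5

76/5


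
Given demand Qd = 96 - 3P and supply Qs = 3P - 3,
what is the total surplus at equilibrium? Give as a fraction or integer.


Find equilibrium: 96 - 3P = 3P - 3
96 + 3 = 6P
P* = 99/6 = 33/2
Q* = 3*33/2 - 3 = 93/2
Inverse demand: P = 32 - Q/3, so P_max = 32
Inverse supply: P = 1 + Q/3, so P_min = 1
CS = (1/2) * 93/2 * (32 - 33/2) = 2883/8
PS = (1/2) * 93/2 * (33/2 - 1) = 2883/8
TS = CS + PS = 2883/8 + 2883/8 = 2883/4

2883/4


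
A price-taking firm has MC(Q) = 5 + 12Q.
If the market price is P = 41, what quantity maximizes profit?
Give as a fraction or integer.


In perfect competition, profit is maximized where P = MC.
41 = 5 + 12Q
36 = 12Q
Q* = 36/12 = 3

3


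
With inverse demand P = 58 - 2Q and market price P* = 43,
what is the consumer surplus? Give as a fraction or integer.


Maximum willingness to pay (at Q=0): P_max = 58
Quantity demanded at P* = 43:
Q* = (58 - 43)/2 = 15/2
CS = (1/2) * Q* * (P_max - P*)
CS = (1/2) * 15/2 * (58 - 43)
CS = (1/2) * 15/2 * 15 = 225/4

225/4


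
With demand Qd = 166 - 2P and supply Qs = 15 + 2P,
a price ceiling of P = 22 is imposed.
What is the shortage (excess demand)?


At P = 22:
Qd = 166 - 2*22 = 122
Qs = 15 + 2*22 = 59
Shortage = Qd - Qs = 122 - 59 = 63

63


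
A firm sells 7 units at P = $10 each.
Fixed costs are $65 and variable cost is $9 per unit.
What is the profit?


Total Revenue = P * Q = 10 * 7 = $70
Total Cost = FC + VC*Q = 65 + 9*7 = $128
Profit = TR - TC = 70 - 128 = $-58

$-58


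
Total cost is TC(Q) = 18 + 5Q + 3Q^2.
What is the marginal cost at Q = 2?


MC = dTC/dQ = 5 + 2*3*Q
At Q = 2:
MC = 5 + 6*2
MC = 5 + 12 = 17

17


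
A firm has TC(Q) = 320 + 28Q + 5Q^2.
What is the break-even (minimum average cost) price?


AC(Q) = 320/Q + 28 + 5Q
To minimize: dAC/dQ = -320/Q^2 + 5 = 0
Q^2 = 320/5 = 64
Q* = 8
Min AC = 320/8 + 28 + 5*8
Min AC = 40 + 28 + 40 = 108

108


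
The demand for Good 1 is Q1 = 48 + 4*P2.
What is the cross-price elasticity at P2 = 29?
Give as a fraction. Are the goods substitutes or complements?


dQ1/dP2 = 4
At P2 = 29: Q1 = 48 + 4*29 = 164
Exy = (dQ1/dP2)(P2/Q1) = 4 * 29 / 164 = 29/41
Since Exy > 0, the goods are substitutes.

29/41 (substitutes)


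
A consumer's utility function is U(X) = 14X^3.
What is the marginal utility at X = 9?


MU = dU/dX = 14*3*X^(3-1)
MU = 42*X^2
At X = 9:
MU = 42 * 9^2
MU = 42 * 81 = 3402

3402


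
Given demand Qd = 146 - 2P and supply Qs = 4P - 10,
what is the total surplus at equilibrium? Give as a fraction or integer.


Find equilibrium: 146 - 2P = 4P - 10
146 + 10 = 6P
P* = 156/6 = 26
Q* = 4*26 - 10 = 94
Inverse demand: P = 73 - Q/2, so P_max = 73
Inverse supply: P = 5/2 + Q/4, so P_min = 5/2
CS = (1/2) * 94 * (73 - 26) = 2209
PS = (1/2) * 94 * (26 - 5/2) = 2209/2
TS = CS + PS = 2209 + 2209/2 = 6627/2

6627/2


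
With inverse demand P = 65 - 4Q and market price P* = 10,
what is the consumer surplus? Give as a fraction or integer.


Maximum willingness to pay (at Q=0): P_max = 65
Quantity demanded at P* = 10:
Q* = (65 - 10)/4 = 55/4
CS = (1/2) * Q* * (P_max - P*)
CS = (1/2) * 55/4 * (65 - 10)
CS = (1/2) * 55/4 * 55 = 3025/8

3025/8


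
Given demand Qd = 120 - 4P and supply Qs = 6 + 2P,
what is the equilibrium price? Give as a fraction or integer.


At equilibrium, Qd = Qs.
120 - 4P = 6 + 2P
120 - 6 = 4P + 2P
114 = 6P
P* = 114/6 = 19

19


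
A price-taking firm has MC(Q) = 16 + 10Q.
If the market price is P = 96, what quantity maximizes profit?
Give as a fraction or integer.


In perfect competition, profit is maximized where P = MC.
96 = 16 + 10Q
80 = 10Q
Q* = 80/10 = 8

8


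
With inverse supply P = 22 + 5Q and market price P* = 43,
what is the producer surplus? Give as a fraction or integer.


Minimum supply price (at Q=0): P_min = 22
Quantity supplied at P* = 43:
Q* = (43 - 22)/5 = 21/5
PS = (1/2) * Q* * (P* - P_min)
PS = (1/2) * 21/5 * (43 - 22)
PS = (1/2) * 21/5 * 21 = 441/10

441/10


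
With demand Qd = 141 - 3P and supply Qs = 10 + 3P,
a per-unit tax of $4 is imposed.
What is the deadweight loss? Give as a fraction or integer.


Pre-tax equilibrium quantity: Q* = 151/2
Post-tax equilibrium quantity: Q_tax = 139/2
Reduction in quantity: Q* - Q_tax = 6
DWL = (1/2) * tax * (Q* - Q_tax)
DWL = (1/2) * 4 * 6 = 12

12


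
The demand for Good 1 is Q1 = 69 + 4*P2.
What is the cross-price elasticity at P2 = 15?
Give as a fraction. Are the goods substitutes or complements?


dQ1/dP2 = 4
At P2 = 15: Q1 = 69 + 4*15 = 129
Exy = (dQ1/dP2)(P2/Q1) = 4 * 15 / 129 = 20/43
Since Exy > 0, the goods are substitutes.

20/43 (substitutes)


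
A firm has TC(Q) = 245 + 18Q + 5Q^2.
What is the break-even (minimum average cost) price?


AC(Q) = 245/Q + 18 + 5Q
To minimize: dAC/dQ = -245/Q^2 + 5 = 0
Q^2 = 245/5 = 49
Q* = 7
Min AC = 245/7 + 18 + 5*7
Min AC = 35 + 18 + 35 = 88

88


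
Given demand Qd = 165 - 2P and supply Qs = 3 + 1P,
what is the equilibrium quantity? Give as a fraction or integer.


First find equilibrium price:
165 - 2P = 3 + 1P
P* = 162/3 = 54
Then substitute into demand:
Q* = 165 - 2 * 54 = 57

57


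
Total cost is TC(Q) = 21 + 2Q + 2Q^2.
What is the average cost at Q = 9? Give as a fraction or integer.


TC(9) = 21 + 2*9 + 2*9^2
TC(9) = 21 + 18 + 162 = 201
AC = TC/Q = 201/9 = 67/3

67/3


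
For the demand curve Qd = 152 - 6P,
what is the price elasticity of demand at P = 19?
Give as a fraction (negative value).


dQ/dP = -6
At P = 19: Q = 152 - 6*19 = 38
E = (dQ/dP)(P/Q) = (-6)(19/38) = -3

-3


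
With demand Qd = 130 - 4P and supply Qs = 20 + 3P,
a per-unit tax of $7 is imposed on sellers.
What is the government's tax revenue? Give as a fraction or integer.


With tax on sellers, new supply: Qs' = 20 + 3(P - 7)
= 3P - 1
New equilibrium quantity:
Q_new = 386/7
Tax revenue = tax * Q_new = 7 * 386/7 = 386

386


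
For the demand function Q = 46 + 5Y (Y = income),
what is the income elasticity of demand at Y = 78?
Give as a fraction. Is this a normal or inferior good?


dQ/dY = 5
At Y = 78: Q = 46 + 5*78 = 436
Ey = (dQ/dY)(Y/Q) = 5 * 78 / 436 = 195/218
Since Ey > 0, this is a normal good.

195/218 (normal good)


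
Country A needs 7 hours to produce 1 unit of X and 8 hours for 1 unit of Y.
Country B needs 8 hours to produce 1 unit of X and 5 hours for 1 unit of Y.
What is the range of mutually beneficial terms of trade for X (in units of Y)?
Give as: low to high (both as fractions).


Opportunity cost of X for Country A = hours_X / hours_Y = 7/8 = 7/8 units of Y
Opportunity cost of X for Country B = hours_X / hours_Y = 8/5 = 8/5 units of Y
Terms of trade must be between the two opportunity costs.
Range: 7/8 to 8/5

7/8 to 8/5


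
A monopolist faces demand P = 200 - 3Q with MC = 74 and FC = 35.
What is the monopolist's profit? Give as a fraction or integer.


MR = MC: 200 - 6Q = 74
Q* = 21
P* = 200 - 3*21 = 137
Profit = (P* - MC)*Q* - FC
= (137 - 74)*21 - 35
= 63*21 - 35
= 1323 - 35 = 1288

1288


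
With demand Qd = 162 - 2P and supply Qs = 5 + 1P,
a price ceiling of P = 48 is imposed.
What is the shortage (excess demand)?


At P = 48:
Qd = 162 - 2*48 = 66
Qs = 5 + 1*48 = 53
Shortage = Qd - Qs = 66 - 53 = 13

13


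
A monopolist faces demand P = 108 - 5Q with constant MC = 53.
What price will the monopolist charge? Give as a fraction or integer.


MR = 108 - 10Q
Set MR = MC: 108 - 10Q = 53
Q* = 11/2
Substitute into demand:
P* = 108 - 5*11/2 = 161/2

161/2


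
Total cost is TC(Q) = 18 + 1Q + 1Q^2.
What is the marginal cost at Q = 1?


MC = dTC/dQ = 1 + 2*1*Q
At Q = 1:
MC = 1 + 2*1
MC = 1 + 2 = 3

3


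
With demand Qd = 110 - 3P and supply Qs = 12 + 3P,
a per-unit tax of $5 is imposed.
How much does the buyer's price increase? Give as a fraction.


With a per-unit tax, the buyer's price increase depends on relative slopes.
Supply slope: d = 3, Demand slope: b = 3
Buyer's price increase = d * tax / (b + d)
= 3 * 5 / (3 + 3)
= 15 / 6 = 5/2

5/2


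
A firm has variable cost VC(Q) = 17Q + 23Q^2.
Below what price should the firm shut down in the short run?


AVC(Q) = VC(Q)/Q = 17 + 23Q
AVC is increasing in Q, so minimum AVC is at Q -> 0+.
Min AVC = 17
The firm should shut down if P < 17.

17


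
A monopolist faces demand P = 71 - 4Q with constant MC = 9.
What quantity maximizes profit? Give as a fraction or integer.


TR = P*Q = (71 - 4Q)Q = 71Q - 4Q^2
MR = dTR/dQ = 71 - 8Q
Set MR = MC:
71 - 8Q = 9
62 = 8Q
Q* = 62/8 = 31/4

31/4


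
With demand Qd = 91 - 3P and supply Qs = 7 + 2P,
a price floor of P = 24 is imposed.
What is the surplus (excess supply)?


At P = 24:
Qd = 91 - 3*24 = 19
Qs = 7 + 2*24 = 55
Surplus = Qs - Qd = 55 - 19 = 36

36


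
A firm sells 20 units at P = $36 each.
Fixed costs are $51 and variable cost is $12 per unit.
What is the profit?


Total Revenue = P * Q = 36 * 20 = $720
Total Cost = FC + VC*Q = 51 + 12*20 = $291
Profit = TR - TC = 720 - 291 = $429

$429


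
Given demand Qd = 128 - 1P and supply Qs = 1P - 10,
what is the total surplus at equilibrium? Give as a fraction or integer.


Find equilibrium: 128 - 1P = 1P - 10
128 + 10 = 2P
P* = 138/2 = 69
Q* = 1*69 - 10 = 59
Inverse demand: P = 128 - Q/1, so P_max = 128
Inverse supply: P = 10 + Q/1, so P_min = 10
CS = (1/2) * 59 * (128 - 69) = 3481/2
PS = (1/2) * 59 * (69 - 10) = 3481/2
TS = CS + PS = 3481/2 + 3481/2 = 3481

3481


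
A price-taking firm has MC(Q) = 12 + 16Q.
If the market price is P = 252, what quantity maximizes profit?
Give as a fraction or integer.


In perfect competition, profit is maximized where P = MC.
252 = 12 + 16Q
240 = 16Q
Q* = 240/16 = 15

15


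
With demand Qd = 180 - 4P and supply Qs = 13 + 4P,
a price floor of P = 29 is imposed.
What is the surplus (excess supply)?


At P = 29:
Qd = 180 - 4*29 = 64
Qs = 13 + 4*29 = 129
Surplus = Qs - Qd = 129 - 64 = 65

65


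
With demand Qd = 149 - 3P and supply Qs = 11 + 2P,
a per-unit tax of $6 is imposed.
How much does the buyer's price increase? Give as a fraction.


With a per-unit tax, the buyer's price increase depends on relative slopes.
Supply slope: d = 2, Demand slope: b = 3
Buyer's price increase = d * tax / (b + d)
= 2 * 6 / (3 + 2)
= 12 / 5 = 12/5

12/5


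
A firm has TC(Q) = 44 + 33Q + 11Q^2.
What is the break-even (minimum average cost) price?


AC(Q) = 44/Q + 33 + 11Q
To minimize: dAC/dQ = -44/Q^2 + 11 = 0
Q^2 = 44/11 = 4
Q* = 2
Min AC = 44/2 + 33 + 11*2
Min AC = 22 + 33 + 22 = 77

77


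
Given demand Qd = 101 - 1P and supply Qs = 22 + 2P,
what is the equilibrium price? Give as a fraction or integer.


At equilibrium, Qd = Qs.
101 - 1P = 22 + 2P
101 - 22 = 1P + 2P
79 = 3P
P* = 79/3 = 79/3

79/3


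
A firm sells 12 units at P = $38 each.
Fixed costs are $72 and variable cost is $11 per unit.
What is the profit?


Total Revenue = P * Q = 38 * 12 = $456
Total Cost = FC + VC*Q = 72 + 11*12 = $204
Profit = TR - TC = 456 - 204 = $252

$252


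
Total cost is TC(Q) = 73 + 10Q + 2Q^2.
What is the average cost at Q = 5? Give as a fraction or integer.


TC(5) = 73 + 10*5 + 2*5^2
TC(5) = 73 + 50 + 50 = 173
AC = TC/Q = 173/5 = 173/5

173/5


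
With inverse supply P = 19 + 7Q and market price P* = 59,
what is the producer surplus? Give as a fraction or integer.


Minimum supply price (at Q=0): P_min = 19
Quantity supplied at P* = 59:
Q* = (59 - 19)/7 = 40/7
PS = (1/2) * Q* * (P* - P_min)
PS = (1/2) * 40/7 * (59 - 19)
PS = (1/2) * 40/7 * 40 = 800/7

800/7


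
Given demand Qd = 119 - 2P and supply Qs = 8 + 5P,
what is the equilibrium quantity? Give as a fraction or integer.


First find equilibrium price:
119 - 2P = 8 + 5P
P* = 111/7 = 111/7
Then substitute into demand:
Q* = 119 - 2 * 111/7 = 611/7

611/7


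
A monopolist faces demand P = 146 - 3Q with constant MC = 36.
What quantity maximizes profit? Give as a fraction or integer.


TR = P*Q = (146 - 3Q)Q = 146Q - 3Q^2
MR = dTR/dQ = 146 - 6Q
Set MR = MC:
146 - 6Q = 36
110 = 6Q
Q* = 110/6 = 55/3

55/3


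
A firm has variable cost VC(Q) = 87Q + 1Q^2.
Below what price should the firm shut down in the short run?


AVC(Q) = VC(Q)/Q = 87 + 1Q
AVC is increasing in Q, so minimum AVC is at Q -> 0+.
Min AVC = 87
The firm should shut down if P < 87.

87


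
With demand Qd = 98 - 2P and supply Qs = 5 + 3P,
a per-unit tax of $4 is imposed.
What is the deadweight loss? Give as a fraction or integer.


Pre-tax equilibrium quantity: Q* = 304/5
Post-tax equilibrium quantity: Q_tax = 56
Reduction in quantity: Q* - Q_tax = 24/5
DWL = (1/2) * tax * (Q* - Q_tax)
DWL = (1/2) * 4 * 24/5 = 48/5

48/5


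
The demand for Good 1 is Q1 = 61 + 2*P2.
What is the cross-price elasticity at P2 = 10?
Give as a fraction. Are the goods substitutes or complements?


dQ1/dP2 = 2
At P2 = 10: Q1 = 61 + 2*10 = 81
Exy = (dQ1/dP2)(P2/Q1) = 2 * 10 / 81 = 20/81
Since Exy > 0, the goods are substitutes.

20/81 (substitutes)


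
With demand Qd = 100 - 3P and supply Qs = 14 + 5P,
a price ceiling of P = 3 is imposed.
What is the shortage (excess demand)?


At P = 3:
Qd = 100 - 3*3 = 91
Qs = 14 + 5*3 = 29
Shortage = Qd - Qs = 91 - 29 = 62

62


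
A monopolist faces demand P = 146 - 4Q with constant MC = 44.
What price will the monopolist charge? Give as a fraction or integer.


MR = 146 - 8Q
Set MR = MC: 146 - 8Q = 44
Q* = 51/4
Substitute into demand:
P* = 146 - 4*51/4 = 95

95


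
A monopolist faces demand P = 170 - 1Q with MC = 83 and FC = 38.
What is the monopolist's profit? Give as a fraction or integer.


MR = MC: 170 - 2Q = 83
Q* = 87/2
P* = 170 - 1*87/2 = 253/2
Profit = (P* - MC)*Q* - FC
= (253/2 - 83)*87/2 - 38
= 87/2*87/2 - 38
= 7569/4 - 38 = 7417/4

7417/4


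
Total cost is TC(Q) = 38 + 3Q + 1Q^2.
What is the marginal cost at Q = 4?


MC = dTC/dQ = 3 + 2*1*Q
At Q = 4:
MC = 3 + 2*4
MC = 3 + 8 = 11

11


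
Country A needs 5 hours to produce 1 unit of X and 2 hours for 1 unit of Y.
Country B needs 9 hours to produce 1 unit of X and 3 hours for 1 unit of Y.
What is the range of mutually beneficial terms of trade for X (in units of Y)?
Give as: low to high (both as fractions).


Opportunity cost of X for Country A = hours_X / hours_Y = 5/2 = 5/2 units of Y
Opportunity cost of X for Country B = hours_X / hours_Y = 9/3 = 3 units of Y
Terms of trade must be between the two opportunity costs.
Range: 5/2 to 3

5/2 to 3


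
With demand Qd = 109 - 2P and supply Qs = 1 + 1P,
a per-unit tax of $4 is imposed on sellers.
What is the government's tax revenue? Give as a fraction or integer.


With tax on sellers, new supply: Qs' = 1 + 1(P - 4)
= 1P - 3
New equilibrium quantity:
Q_new = 103/3
Tax revenue = tax * Q_new = 4 * 103/3 = 412/3

412/3


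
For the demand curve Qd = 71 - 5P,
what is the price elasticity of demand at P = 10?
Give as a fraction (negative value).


dQ/dP = -5
At P = 10: Q = 71 - 5*10 = 21
E = (dQ/dP)(P/Q) = (-5)(10/21) = -50/21

-50/21


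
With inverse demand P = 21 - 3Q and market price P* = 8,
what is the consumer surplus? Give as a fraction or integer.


Maximum willingness to pay (at Q=0): P_max = 21
Quantity demanded at P* = 8:
Q* = (21 - 8)/3 = 13/3
CS = (1/2) * Q* * (P_max - P*)
CS = (1/2) * 13/3 * (21 - 8)
CS = (1/2) * 13/3 * 13 = 169/6

169/6


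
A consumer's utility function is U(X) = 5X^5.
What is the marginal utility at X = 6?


MU = dU/dX = 5*5*X^(5-1)
MU = 25*X^4
At X = 6:
MU = 25 * 6^4
MU = 25 * 1296 = 32400

32400


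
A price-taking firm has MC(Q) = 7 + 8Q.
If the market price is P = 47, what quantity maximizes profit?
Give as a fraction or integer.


In perfect competition, profit is maximized where P = MC.
47 = 7 + 8Q
40 = 8Q
Q* = 40/8 = 5

5


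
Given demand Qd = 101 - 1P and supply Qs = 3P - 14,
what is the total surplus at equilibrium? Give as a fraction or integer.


Find equilibrium: 101 - 1P = 3P - 14
101 + 14 = 4P
P* = 115/4 = 115/4
Q* = 3*115/4 - 14 = 289/4
Inverse demand: P = 101 - Q/1, so P_max = 101
Inverse supply: P = 14/3 + Q/3, so P_min = 14/3
CS = (1/2) * 289/4 * (101 - 115/4) = 83521/32
PS = (1/2) * 289/4 * (115/4 - 14/3) = 83521/96
TS = CS + PS = 83521/32 + 83521/96 = 83521/24

83521/24


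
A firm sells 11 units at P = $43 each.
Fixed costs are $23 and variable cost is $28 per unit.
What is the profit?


Total Revenue = P * Q = 43 * 11 = $473
Total Cost = FC + VC*Q = 23 + 28*11 = $331
Profit = TR - TC = 473 - 331 = $142

$142


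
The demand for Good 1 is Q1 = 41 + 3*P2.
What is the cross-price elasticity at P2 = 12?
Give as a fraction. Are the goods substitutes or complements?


dQ1/dP2 = 3
At P2 = 12: Q1 = 41 + 3*12 = 77
Exy = (dQ1/dP2)(P2/Q1) = 3 * 12 / 77 = 36/77
Since Exy > 0, the goods are substitutes.

36/77 (substitutes)


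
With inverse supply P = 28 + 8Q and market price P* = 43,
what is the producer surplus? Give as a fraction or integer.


Minimum supply price (at Q=0): P_min = 28
Quantity supplied at P* = 43:
Q* = (43 - 28)/8 = 15/8
PS = (1/2) * Q* * (P* - P_min)
PS = (1/2) * 15/8 * (43 - 28)
PS = (1/2) * 15/8 * 15 = 225/16

225/16


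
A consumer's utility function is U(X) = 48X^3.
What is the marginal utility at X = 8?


MU = dU/dX = 48*3*X^(3-1)
MU = 144*X^2
At X = 8:
MU = 144 * 8^2
MU = 144 * 64 = 9216

9216


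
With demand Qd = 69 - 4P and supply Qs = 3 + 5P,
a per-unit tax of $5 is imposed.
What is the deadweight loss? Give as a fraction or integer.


Pre-tax equilibrium quantity: Q* = 119/3
Post-tax equilibrium quantity: Q_tax = 257/9
Reduction in quantity: Q* - Q_tax = 100/9
DWL = (1/2) * tax * (Q* - Q_tax)
DWL = (1/2) * 5 * 100/9 = 250/9

250/9


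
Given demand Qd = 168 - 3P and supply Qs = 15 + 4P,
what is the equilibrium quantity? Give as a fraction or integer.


First find equilibrium price:
168 - 3P = 15 + 4P
P* = 153/7 = 153/7
Then substitute into demand:
Q* = 168 - 3 * 153/7 = 717/7

717/7


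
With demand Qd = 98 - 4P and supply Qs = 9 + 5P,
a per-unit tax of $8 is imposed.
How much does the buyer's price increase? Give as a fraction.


With a per-unit tax, the buyer's price increase depends on relative slopes.
Supply slope: d = 5, Demand slope: b = 4
Buyer's price increase = d * tax / (b + d)
= 5 * 8 / (4 + 5)
= 40 / 9 = 40/9

40/9


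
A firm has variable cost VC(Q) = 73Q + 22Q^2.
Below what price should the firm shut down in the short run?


AVC(Q) = VC(Q)/Q = 73 + 22Q
AVC is increasing in Q, so minimum AVC is at Q -> 0+.
Min AVC = 73
The firm should shut down if P < 73.

73


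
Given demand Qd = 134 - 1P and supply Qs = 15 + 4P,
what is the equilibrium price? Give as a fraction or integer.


At equilibrium, Qd = Qs.
134 - 1P = 15 + 4P
134 - 15 = 1P + 4P
119 = 5P
P* = 119/5 = 119/5

119/5


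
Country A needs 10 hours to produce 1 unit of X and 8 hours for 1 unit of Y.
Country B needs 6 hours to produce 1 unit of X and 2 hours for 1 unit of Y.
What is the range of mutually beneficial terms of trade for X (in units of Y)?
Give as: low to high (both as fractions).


Opportunity cost of X for Country A = hours_X / hours_Y = 10/8 = 5/4 units of Y
Opportunity cost of X for Country B = hours_X / hours_Y = 6/2 = 3 units of Y
Terms of trade must be between the two opportunity costs.
Range: 5/4 to 3

5/4 to 3


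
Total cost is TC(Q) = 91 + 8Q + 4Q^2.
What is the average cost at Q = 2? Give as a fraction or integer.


TC(2) = 91 + 8*2 + 4*2^2
TC(2) = 91 + 16 + 16 = 123
AC = TC/Q = 123/2 = 123/2

123/2


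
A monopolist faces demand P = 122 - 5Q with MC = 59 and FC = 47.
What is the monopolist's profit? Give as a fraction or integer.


MR = MC: 122 - 10Q = 59
Q* = 63/10
P* = 122 - 5*63/10 = 181/2
Profit = (P* - MC)*Q* - FC
= (181/2 - 59)*63/10 - 47
= 63/2*63/10 - 47
= 3969/20 - 47 = 3029/20

3029/20


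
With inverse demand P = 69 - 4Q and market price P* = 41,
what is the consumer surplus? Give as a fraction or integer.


Maximum willingness to pay (at Q=0): P_max = 69
Quantity demanded at P* = 41:
Q* = (69 - 41)/4 = 7
CS = (1/2) * Q* * (P_max - P*)
CS = (1/2) * 7 * (69 - 41)
CS = (1/2) * 7 * 28 = 98

98


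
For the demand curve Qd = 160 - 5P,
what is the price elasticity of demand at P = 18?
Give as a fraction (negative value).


dQ/dP = -5
At P = 18: Q = 160 - 5*18 = 70
E = (dQ/dP)(P/Q) = (-5)(18/70) = -9/7

-9/7


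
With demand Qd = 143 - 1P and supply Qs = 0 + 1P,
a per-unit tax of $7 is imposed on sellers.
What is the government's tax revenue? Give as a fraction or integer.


With tax on sellers, new supply: Qs' = 0 + 1(P - 7)
= 1P - 7
New equilibrium quantity:
Q_new = 68
Tax revenue = tax * Q_new = 7 * 68 = 476

476


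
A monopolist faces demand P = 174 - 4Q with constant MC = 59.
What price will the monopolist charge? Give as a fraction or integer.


MR = 174 - 8Q
Set MR = MC: 174 - 8Q = 59
Q* = 115/8
Substitute into demand:
P* = 174 - 4*115/8 = 233/2

233/2


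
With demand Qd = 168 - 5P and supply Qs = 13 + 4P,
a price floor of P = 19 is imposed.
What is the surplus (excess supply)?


At P = 19:
Qd = 168 - 5*19 = 73
Qs = 13 + 4*19 = 89
Surplus = Qs - Qd = 89 - 73 = 16

16


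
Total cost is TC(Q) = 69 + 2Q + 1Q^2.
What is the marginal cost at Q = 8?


MC = dTC/dQ = 2 + 2*1*Q
At Q = 8:
MC = 2 + 2*8
MC = 2 + 16 = 18

18


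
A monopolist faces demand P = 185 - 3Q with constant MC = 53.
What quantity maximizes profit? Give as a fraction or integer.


TR = P*Q = (185 - 3Q)Q = 185Q - 3Q^2
MR = dTR/dQ = 185 - 6Q
Set MR = MC:
185 - 6Q = 53
132 = 6Q
Q* = 132/6 = 22

22


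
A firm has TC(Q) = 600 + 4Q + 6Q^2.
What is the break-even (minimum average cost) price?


AC(Q) = 600/Q + 4 + 6Q
To minimize: dAC/dQ = -600/Q^2 + 6 = 0
Q^2 = 600/6 = 100
Q* = 10
Min AC = 600/10 + 4 + 6*10
Min AC = 60 + 4 + 60 = 124

124


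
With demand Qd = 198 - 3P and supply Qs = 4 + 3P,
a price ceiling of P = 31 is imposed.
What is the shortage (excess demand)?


At P = 31:
Qd = 198 - 3*31 = 105
Qs = 4 + 3*31 = 97
Shortage = Qd - Qs = 105 - 97 = 8

8


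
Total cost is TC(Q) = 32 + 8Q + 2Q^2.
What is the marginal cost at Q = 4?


MC = dTC/dQ = 8 + 2*2*Q
At Q = 4:
MC = 8 + 4*4
MC = 8 + 16 = 24

24


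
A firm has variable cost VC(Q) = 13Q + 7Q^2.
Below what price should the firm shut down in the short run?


AVC(Q) = VC(Q)/Q = 13 + 7Q
AVC is increasing in Q, so minimum AVC is at Q -> 0+.
Min AVC = 13
The firm should shut down if P < 13.

13


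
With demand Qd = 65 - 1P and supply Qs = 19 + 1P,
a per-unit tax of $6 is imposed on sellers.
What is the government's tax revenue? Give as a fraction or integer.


With tax on sellers, new supply: Qs' = 19 + 1(P - 6)
= 13 + 1P
New equilibrium quantity:
Q_new = 39
Tax revenue = tax * Q_new = 6 * 39 = 234

234


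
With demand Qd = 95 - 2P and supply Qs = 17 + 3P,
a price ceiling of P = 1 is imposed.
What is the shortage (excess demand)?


At P = 1:
Qd = 95 - 2*1 = 93
Qs = 17 + 3*1 = 20
Shortage = Qd - Qs = 93 - 20 = 73

73


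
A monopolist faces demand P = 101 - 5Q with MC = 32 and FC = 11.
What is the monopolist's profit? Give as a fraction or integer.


MR = MC: 101 - 10Q = 32
Q* = 69/10
P* = 101 - 5*69/10 = 133/2
Profit = (P* - MC)*Q* - FC
= (133/2 - 32)*69/10 - 11
= 69/2*69/10 - 11
= 4761/20 - 11 = 4541/20

4541/20


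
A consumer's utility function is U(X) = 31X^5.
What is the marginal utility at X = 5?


MU = dU/dX = 31*5*X^(5-1)
MU = 155*X^4
At X = 5:
MU = 155 * 5^4
MU = 155 * 625 = 96875

96875


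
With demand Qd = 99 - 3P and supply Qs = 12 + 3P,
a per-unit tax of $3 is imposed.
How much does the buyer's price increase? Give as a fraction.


With a per-unit tax, the buyer's price increase depends on relative slopes.
Supply slope: d = 3, Demand slope: b = 3
Buyer's price increase = d * tax / (b + d)
= 3 * 3 / (3 + 3)
= 9 / 6 = 3/2

3/2
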